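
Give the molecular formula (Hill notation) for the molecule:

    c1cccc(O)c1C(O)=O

Heavy atoms from the SMILES: 7 C, 3 O.
Implicit hydrogens by atom environment:
  4 × C (aromatic): 1 H each → 4
  2 × C (aromatic): no H
  2 × O: 1 H each → 2
  1 × C: no H
  1 × O: no H
  Total hydrogens = 6.
Molecular formula: C7H6O3

C7H6O3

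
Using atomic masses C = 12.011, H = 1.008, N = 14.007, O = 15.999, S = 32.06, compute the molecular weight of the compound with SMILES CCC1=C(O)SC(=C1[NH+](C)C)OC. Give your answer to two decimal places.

Molecular formula: C9H16NO2S+.
M = 9×12.011 + 16×1.008 + 1×14.007 + 2×15.999 + 1×32.06 = 202.29 g/mol.

202.29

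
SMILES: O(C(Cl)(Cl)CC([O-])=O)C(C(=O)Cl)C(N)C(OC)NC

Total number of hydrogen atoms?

Hydrogens are implicit in SMILES; fill each atom to its normal valence:
  4 × O: no H
  3 × C: 1 H each → 3
  3 × C: no H
  3 × Cl: no H
  2 × C: 3 H each → 6
  1 × C: 2 H
  1 × N: 2 H
  1 × N: 1 H
  1 × O (charge -1): no H
  Total hydrogens = 14.

14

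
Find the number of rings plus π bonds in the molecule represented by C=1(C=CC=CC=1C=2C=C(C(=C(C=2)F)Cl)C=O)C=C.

Molecular formula from the SMILES: C15H10ClFO.
DoU = (2C + 2 + N − H − X)/2 = (2·15 + 2 + 0 − 10 − 2)/2 = 20/2 = 10.
(Structurally: 2 ring(s) + 8 π bond(s) = 10.)

10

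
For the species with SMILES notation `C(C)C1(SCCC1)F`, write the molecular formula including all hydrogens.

Heavy atoms from the SMILES: 6 C, 1 F, 1 S.
Implicit hydrogens by atom environment:
  4 × C: 2 H each → 8
  1 × C: 3 H
  1 × C: no H
  1 × F: no H
  1 × S: no H
  Total hydrogens = 11.
Molecular formula: C6H11FS

C6H11FS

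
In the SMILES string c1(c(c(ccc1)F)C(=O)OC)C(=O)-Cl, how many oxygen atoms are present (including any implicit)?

The symbol for oxygen appears 3 times in the SMILES.

3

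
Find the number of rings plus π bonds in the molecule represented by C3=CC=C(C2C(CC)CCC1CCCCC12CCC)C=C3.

Molecular formula from the SMILES: C21H32.
DoU = (2C + 2 + N − H − X)/2 = (2·21 + 2 + 0 − 32 − 0)/2 = 12/2 = 6.
(Structurally: 3 ring(s) + 3 π bond(s) = 6.)

6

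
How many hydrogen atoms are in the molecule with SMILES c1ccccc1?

6

Hydrogens are implicit in SMILES; fill each atom to its normal valence:
  6 × C (aromatic): 1 H each → 6
  Total hydrogens = 6.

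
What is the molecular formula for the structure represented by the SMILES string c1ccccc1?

Heavy atoms from the SMILES: 6 C.
Implicit hydrogens by atom environment:
  6 × C (aromatic): 1 H each → 6
  Total hydrogens = 6.
Molecular formula: C6H6

C6H6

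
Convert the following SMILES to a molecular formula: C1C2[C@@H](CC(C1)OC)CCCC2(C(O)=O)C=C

C14H22O3

Heavy atoms from the SMILES: 14 C, 3 O.
Implicit hydrogens by atom environment:
  7 × C: 2 H each → 14
  4 × C: 1 H each → 4
  2 × C: no H
  2 × O: no H
  1 × C: 3 H
  1 × O: 1 H
  Total hydrogens = 22.
Molecular formula: C14H22O3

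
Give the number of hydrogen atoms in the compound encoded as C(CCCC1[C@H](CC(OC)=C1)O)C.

Hydrogens are implicit in SMILES; fill each atom to its normal valence:
  5 × C: 2 H each → 10
  3 × C: 1 H each → 3
  2 × C: 3 H each → 6
  1 × C: no H
  1 × O: 1 H
  1 × O: no H
  Total hydrogens = 20.

20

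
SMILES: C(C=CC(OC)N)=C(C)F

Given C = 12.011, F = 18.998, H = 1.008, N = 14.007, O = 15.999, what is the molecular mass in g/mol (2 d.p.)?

Molecular formula: C7H12FNO.
M = 7×12.011 + 1×18.998 + 12×1.008 + 1×14.007 + 1×15.999 = 145.18 g/mol.

145.18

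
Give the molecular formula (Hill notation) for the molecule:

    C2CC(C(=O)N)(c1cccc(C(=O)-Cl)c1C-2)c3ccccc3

Heavy atoms from the SMILES: 18 C, 1 Cl, 1 N, 2 O.
Implicit hydrogens by atom environment:
  8 × C (aromatic): 1 H each → 8
  4 × C (aromatic): no H
  3 × C: 2 H each → 6
  3 × C: no H
  2 × O: no H
  1 × Cl: no H
  1 × N: 2 H
  Total hydrogens = 16.
Molecular formula: C18H16ClNO2

C18H16ClNO2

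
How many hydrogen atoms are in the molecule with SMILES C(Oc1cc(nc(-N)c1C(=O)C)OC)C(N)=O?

Hydrogens are implicit in SMILES; fill each atom to its normal valence:
  4 × C (aromatic): no H
  4 × O: no H
  2 × C: 3 H each → 6
  2 × C: no H
  2 × N: 2 H each → 4
  1 × C: 2 H
  1 × C (aromatic): 1 H
  1 × N (aromatic): no H
  Total hydrogens = 13.

13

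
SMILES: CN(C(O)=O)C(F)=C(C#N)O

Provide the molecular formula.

Heavy atoms from the SMILES: 5 C, 1 F, 2 N, 3 O.
Implicit hydrogens by atom environment:
  4 × C: no H
  2 × N: no H
  2 × O: 1 H each → 2
  1 × C: 3 H
  1 × F: no H
  1 × O: no H
  Total hydrogens = 5.
Molecular formula: C5H5FN2O3

C5H5FN2O3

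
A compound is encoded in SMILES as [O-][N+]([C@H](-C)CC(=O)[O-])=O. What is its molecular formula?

C4H6NO4-

Heavy atoms from the SMILES: 4 C, 1 N, 4 O.
Implicit hydrogens by atom environment:
  2 × O: no H
  2 × O (charge -1): no H
  1 × C: 3 H
  1 × C: 2 H
  1 × C: 1 H
  1 × C: no H
  1 × N (charge +1): no H
  Total hydrogens = 6.
Net charge -1.
Molecular formula: C4H6NO4-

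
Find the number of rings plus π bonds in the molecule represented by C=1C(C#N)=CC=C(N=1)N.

Molecular formula from the SMILES: C6H5N3.
DoU = (2C + 2 + N − H − X)/2 = (2·6 + 2 + 3 − 5 − 0)/2 = 12/2 = 6.
(Structurally: 1 ring(s) + 5 π bond(s) = 6.)

6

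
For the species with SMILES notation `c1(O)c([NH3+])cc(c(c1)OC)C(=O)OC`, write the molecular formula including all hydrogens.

C9H12NO4+

Heavy atoms from the SMILES: 9 C, 1 N, 4 O.
Implicit hydrogens by atom environment:
  4 × C (aromatic): no H
  3 × O: no H
  2 × C: 3 H each → 6
  2 × C (aromatic): 1 H each → 2
  1 × C: no H
  1 × N (charge +1): 3 H
  1 × O: 1 H
  Total hydrogens = 12.
Net charge +1.
Molecular formula: C9H12NO4+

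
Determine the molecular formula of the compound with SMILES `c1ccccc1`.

Heavy atoms from the SMILES: 6 C.
Implicit hydrogens by atom environment:
  6 × C (aromatic): 1 H each → 6
  Total hydrogens = 6.
Molecular formula: C6H6

C6H6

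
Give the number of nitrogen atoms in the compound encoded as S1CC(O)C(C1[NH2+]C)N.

The symbol for nitrogen appears 2 times in the SMILES.

2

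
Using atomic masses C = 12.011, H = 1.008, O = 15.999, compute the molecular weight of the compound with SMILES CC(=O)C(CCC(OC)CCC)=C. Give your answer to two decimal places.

184.28

Molecular formula: C11H20O2.
M = 11×12.011 + 20×1.008 + 2×15.999 = 184.28 g/mol.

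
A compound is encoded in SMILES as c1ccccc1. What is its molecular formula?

C6H6

Heavy atoms from the SMILES: 6 C.
Implicit hydrogens by atom environment:
  6 × C (aromatic): 1 H each → 6
  Total hydrogens = 6.
Molecular formula: C6H6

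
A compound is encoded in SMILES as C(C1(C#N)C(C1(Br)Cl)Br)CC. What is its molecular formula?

Heavy atoms from the SMILES: 2 Br, 7 C, 1 Cl, 1 N.
Implicit hydrogens by atom environment:
  3 × C: no H
  2 × Br: no H
  2 × C: 2 H each → 4
  1 × C: 3 H
  1 × C: 1 H
  1 × Cl: no H
  1 × N: no H
  Total hydrogens = 8.
Molecular formula: C7H8Br2ClN

C7H8Br2ClN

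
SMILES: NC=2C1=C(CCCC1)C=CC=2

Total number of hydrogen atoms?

Hydrogens are implicit in SMILES; fill each atom to its normal valence:
  4 × C: 2 H each → 8
  3 × C (aromatic): 1 H each → 3
  3 × C (aromatic): no H
  1 × N: 2 H
  Total hydrogens = 13.

13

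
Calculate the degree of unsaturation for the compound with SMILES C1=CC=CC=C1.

4

Molecular formula from the SMILES: C6H6.
DoU = (2C + 2 + N − H − X)/2 = (2·6 + 2 + 0 − 6 − 0)/2 = 8/2 = 4.
(Structurally: 1 ring(s) + 3 π bond(s) = 4.)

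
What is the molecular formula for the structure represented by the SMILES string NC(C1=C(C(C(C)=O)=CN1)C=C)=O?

C9H10N2O2

Heavy atoms from the SMILES: 9 C, 2 N, 2 O.
Implicit hydrogens by atom environment:
  3 × C (aromatic): no H
  2 × C: no H
  2 × O: no H
  1 × C: 3 H
  1 × C: 2 H
  1 × C (aromatic): 1 H
  1 × C: 1 H
  1 × N: 2 H
  1 × N (aromatic): 1 H
  Total hydrogens = 10.
Molecular formula: C9H10N2O2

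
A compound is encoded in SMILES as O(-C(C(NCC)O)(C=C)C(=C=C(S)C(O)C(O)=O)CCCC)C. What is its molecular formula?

C16H27NO5S

Heavy atoms from the SMILES: 16 C, 1 N, 5 O, 1 S.
Implicit hydrogens by atom environment:
  5 × C: 2 H each → 10
  5 × C: no H
  3 × C: 3 H each → 9
  3 × C: 1 H each → 3
  3 × O: 1 H each → 3
  2 × O: no H
  1 × N: 1 H
  1 × S: 1 H
  Total hydrogens = 27.
Molecular formula: C16H27NO5S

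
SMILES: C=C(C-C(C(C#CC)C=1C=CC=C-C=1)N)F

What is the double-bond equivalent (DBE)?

Molecular formula from the SMILES: C14H16FN.
DoU = (2C + 2 + N − H − X)/2 = (2·14 + 2 + 1 − 16 − 1)/2 = 14/2 = 7.
(Structurally: 1 ring(s) + 6 π bond(s) = 7.)

7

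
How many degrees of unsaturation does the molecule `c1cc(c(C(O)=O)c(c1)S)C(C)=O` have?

Molecular formula from the SMILES: C9H8O3S.
DoU = (2C + 2 + N − H − X)/2 = (2·9 + 2 + 0 − 8 − 0)/2 = 12/2 = 6.
(Structurally: 1 ring(s) + 5 π bond(s) = 6.)

6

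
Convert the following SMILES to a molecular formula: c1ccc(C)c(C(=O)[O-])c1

C8H7O2-

Heavy atoms from the SMILES: 8 C, 2 O.
Implicit hydrogens by atom environment:
  4 × C (aromatic): 1 H each → 4
  2 × C (aromatic): no H
  1 × C: 3 H
  1 × C: no H
  1 × O: no H
  1 × O (charge -1): no H
  Total hydrogens = 7.
Net charge -1.
Molecular formula: C8H7O2-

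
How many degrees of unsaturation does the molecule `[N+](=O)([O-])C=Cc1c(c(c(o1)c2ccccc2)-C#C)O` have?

11

Molecular formula from the SMILES: C14H9NO4.
DoU = (2C + 2 + N − H − X)/2 = (2·14 + 2 + 1 − 9 − 0)/2 = 22/2 = 11.
(Structurally: 2 ring(s) + 9 π bond(s) = 11.)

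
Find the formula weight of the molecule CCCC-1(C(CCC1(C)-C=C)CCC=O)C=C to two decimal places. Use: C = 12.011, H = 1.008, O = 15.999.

Molecular formula: C16H26O.
M = 16×12.011 + 26×1.008 + 1×15.999 = 234.38 g/mol.

234.38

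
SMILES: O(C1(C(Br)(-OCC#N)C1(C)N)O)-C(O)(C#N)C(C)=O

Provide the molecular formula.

Heavy atoms from the SMILES: 1 Br, 10 C, 3 N, 5 O.
Implicit hydrogens by atom environment:
  7 × C: no H
  3 × O: no H
  2 × C: 3 H each → 6
  2 × N: no H
  2 × O: 1 H each → 2
  1 × Br: no H
  1 × C: 2 H
  1 × N: 2 H
  Total hydrogens = 12.
Molecular formula: C10H12BrN3O5

C10H12BrN3O5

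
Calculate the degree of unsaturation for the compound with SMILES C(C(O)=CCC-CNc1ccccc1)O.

5

Molecular formula from the SMILES: C12H17NO2.
DoU = (2C + 2 + N − H − X)/2 = (2·12 + 2 + 1 − 17 − 0)/2 = 10/2 = 5.
(Structurally: 1 ring(s) + 4 π bond(s) = 5.)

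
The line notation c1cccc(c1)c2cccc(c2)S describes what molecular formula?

C12H10S

Heavy atoms from the SMILES: 12 C, 1 S.
Implicit hydrogens by atom environment:
  9 × C (aromatic): 1 H each → 9
  3 × C (aromatic): no H
  1 × S: 1 H
  Total hydrogens = 10.
Molecular formula: C12H10S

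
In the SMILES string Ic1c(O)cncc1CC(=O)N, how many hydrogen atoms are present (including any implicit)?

7

Hydrogens are implicit in SMILES; fill each atom to its normal valence:
  3 × C (aromatic): no H
  2 × C (aromatic): 1 H each → 2
  1 × C: 2 H
  1 × C: no H
  1 × I: no H
  1 × N: 2 H
  1 × N (aromatic): no H
  1 × O: 1 H
  1 × O: no H
  Total hydrogens = 7.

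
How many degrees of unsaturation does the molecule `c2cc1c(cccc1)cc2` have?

Molecular formula from the SMILES: C10H8.
DoU = (2C + 2 + N − H − X)/2 = (2·10 + 2 + 0 − 8 − 0)/2 = 14/2 = 7.
(Structurally: 2 ring(s) + 5 π bond(s) = 7.)

7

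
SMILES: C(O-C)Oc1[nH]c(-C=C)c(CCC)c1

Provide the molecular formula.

C11H17NO2

Heavy atoms from the SMILES: 11 C, 1 N, 2 O.
Implicit hydrogens by atom environment:
  4 × C: 2 H each → 8
  3 × C (aromatic): no H
  2 × C: 3 H each → 6
  2 × O: no H
  1 × C (aromatic): 1 H
  1 × C: 1 H
  1 × N (aromatic): 1 H
  Total hydrogens = 17.
Molecular formula: C11H17NO2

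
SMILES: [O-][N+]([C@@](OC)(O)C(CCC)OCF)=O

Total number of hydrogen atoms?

Hydrogens are implicit in SMILES; fill each atom to its normal valence:
  3 × C: 2 H each → 6
  3 × O: no H
  2 × C: 3 H each → 6
  1 × C: 1 H
  1 × C: no H
  1 × F: no H
  1 × N (charge +1): no H
  1 × O: 1 H
  1 × O (charge -1): no H
  Total hydrogens = 14.

14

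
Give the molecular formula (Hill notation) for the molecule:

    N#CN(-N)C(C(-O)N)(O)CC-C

Heavy atoms from the SMILES: 6 C, 4 N, 2 O.
Implicit hydrogens by atom environment:
  2 × C: 2 H each → 4
  2 × C: no H
  2 × N: 2 H each → 4
  2 × N: no H
  2 × O: 1 H each → 2
  1 × C: 3 H
  1 × C: 1 H
  Total hydrogens = 14.
Molecular formula: C6H14N4O2

C6H14N4O2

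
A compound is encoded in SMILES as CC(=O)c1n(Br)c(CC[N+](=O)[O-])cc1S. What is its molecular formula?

C8H9BrN2O3S

Heavy atoms from the SMILES: 1 Br, 8 C, 2 N, 3 O, 1 S.
Implicit hydrogens by atom environment:
  3 × C (aromatic): no H
  2 × C: 2 H each → 4
  2 × O: no H
  1 × Br: no H
  1 × C: 3 H
  1 × C (aromatic): 1 H
  1 × C: no H
  1 × N (aromatic): no H
  1 × N (charge +1): no H
  1 × O (charge -1): no H
  1 × S: 1 H
  Total hydrogens = 9.
Molecular formula: C8H9BrN2O3S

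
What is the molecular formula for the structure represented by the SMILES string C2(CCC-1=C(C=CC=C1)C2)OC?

Heavy atoms from the SMILES: 11 C, 1 O.
Implicit hydrogens by atom environment:
  4 × C (aromatic): 1 H each → 4
  3 × C: 2 H each → 6
  2 × C (aromatic): no H
  1 × C: 3 H
  1 × C: 1 H
  1 × O: no H
  Total hydrogens = 14.
Molecular formula: C11H14O

C11H14O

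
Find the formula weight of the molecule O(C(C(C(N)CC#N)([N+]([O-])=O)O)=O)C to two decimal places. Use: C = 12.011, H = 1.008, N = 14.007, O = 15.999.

Molecular formula: C6H9N3O5.
M = 6×12.011 + 9×1.008 + 3×14.007 + 5×15.999 = 203.15 g/mol.

203.15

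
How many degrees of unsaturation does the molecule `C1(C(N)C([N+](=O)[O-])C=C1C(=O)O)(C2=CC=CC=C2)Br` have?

8

Molecular formula from the SMILES: C12H11BrN2O4.
DoU = (2C + 2 + N − H − X)/2 = (2·12 + 2 + 2 − 11 − 1)/2 = 16/2 = 8.
(Structurally: 2 ring(s) + 6 π bond(s) = 8.)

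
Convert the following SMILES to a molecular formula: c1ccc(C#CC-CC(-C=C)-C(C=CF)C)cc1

Heavy atoms from the SMILES: 17 C, 1 F.
Implicit hydrogens by atom environment:
  5 × C: 1 H each → 5
  5 × C (aromatic): 1 H each → 5
  3 × C: 2 H each → 6
  2 × C: no H
  1 × C: 3 H
  1 × C (aromatic): no H
  1 × F: no H
  Total hydrogens = 19.
Molecular formula: C17H19F

C17H19F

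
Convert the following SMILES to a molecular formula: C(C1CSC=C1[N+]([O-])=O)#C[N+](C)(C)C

Heavy atoms from the SMILES: 9 C, 2 N, 2 O, 1 S.
Implicit hydrogens by atom environment:
  3 × C: 3 H each → 9
  3 × C: no H
  2 × C: 1 H each → 2
  2 × N (charge +1): no H
  1 × C: 2 H
  1 × O: no H
  1 × O (charge -1): no H
  1 × S: no H
  Total hydrogens = 13.
Net charge +1.
Molecular formula: C9H13N2O2S+

C9H13N2O2S+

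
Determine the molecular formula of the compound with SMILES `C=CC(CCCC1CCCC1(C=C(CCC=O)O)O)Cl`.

Heavy atoms from the SMILES: 16 C, 1 Cl, 3 O.
Implicit hydrogens by atom environment:
  9 × C: 2 H each → 18
  5 × C: 1 H each → 5
  2 × C: no H
  2 × O: 1 H each → 2
  1 × Cl: no H
  1 × O: no H
  Total hydrogens = 25.
Molecular formula: C16H25ClO3

C16H25ClO3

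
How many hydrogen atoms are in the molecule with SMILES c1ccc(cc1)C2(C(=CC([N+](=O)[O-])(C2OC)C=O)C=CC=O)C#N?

Hydrogens are implicit in SMILES; fill each atom to its normal valence:
  6 × C: 1 H each → 6
  5 × C (aromatic): 1 H each → 5
  4 × C: no H
  4 × O: no H
  1 × C: 3 H
  1 × C (aromatic): no H
  1 × N: no H
  1 × N (charge +1): no H
  1 × O (charge -1): no H
  Total hydrogens = 14.

14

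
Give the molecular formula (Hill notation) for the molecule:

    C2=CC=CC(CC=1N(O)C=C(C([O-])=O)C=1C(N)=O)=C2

Heavy atoms from the SMILES: 13 C, 2 N, 4 O.
Implicit hydrogens by atom environment:
  6 × C (aromatic): 1 H each → 6
  4 × C (aromatic): no H
  2 × C: no H
  2 × O: no H
  1 × C: 2 H
  1 × N: 2 H
  1 × N (aromatic): no H
  1 × O: 1 H
  1 × O (charge -1): no H
  Total hydrogens = 11.
Net charge -1.
Molecular formula: C13H11N2O4-

C13H11N2O4-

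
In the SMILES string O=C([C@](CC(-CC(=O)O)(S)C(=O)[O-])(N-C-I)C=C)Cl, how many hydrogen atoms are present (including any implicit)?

12

Hydrogens are implicit in SMILES; fill each atom to its normal valence:
  5 × C: no H
  4 × C: 2 H each → 8
  3 × O: no H
  1 × C: 1 H
  1 × Cl: no H
  1 × I: no H
  1 × N: 1 H
  1 × O: 1 H
  1 × O (charge -1): no H
  1 × S: 1 H
  Total hydrogens = 12.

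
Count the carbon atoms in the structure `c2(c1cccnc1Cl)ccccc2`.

11

The symbol for carbon appears 11 times in the SMILES. Lowercase c denotes aromatic carbon and counts toward C.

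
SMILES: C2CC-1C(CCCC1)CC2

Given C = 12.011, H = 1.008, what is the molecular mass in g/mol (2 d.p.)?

138.25

Molecular formula: C10H18.
M = 10×12.011 + 18×1.008 = 138.25 g/mol.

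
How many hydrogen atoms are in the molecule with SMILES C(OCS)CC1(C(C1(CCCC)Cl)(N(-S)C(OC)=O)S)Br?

21

Hydrogens are implicit in SMILES; fill each atom to its normal valence:
  6 × C: 2 H each → 12
  4 × C: no H
  3 × O: no H
  3 × S: 1 H each → 3
  2 × C: 3 H each → 6
  1 × Br: no H
  1 × Cl: no H
  1 × N: no H
  Total hydrogens = 21.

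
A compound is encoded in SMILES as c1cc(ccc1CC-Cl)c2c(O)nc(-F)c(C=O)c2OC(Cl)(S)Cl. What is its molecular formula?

C15H11Cl3FNO3S

Heavy atoms from the SMILES: 15 C, 3 Cl, 1 F, 1 N, 3 O, 1 S.
Implicit hydrogens by atom environment:
  7 × C (aromatic): no H
  4 × C (aromatic): 1 H each → 4
  3 × Cl: no H
  2 × C: 2 H each → 4
  2 × O: no H
  1 × C: 1 H
  1 × C: no H
  1 × F: no H
  1 × N (aromatic): no H
  1 × O: 1 H
  1 × S: 1 H
  Total hydrogens = 11.
Molecular formula: C15H11Cl3FNO3S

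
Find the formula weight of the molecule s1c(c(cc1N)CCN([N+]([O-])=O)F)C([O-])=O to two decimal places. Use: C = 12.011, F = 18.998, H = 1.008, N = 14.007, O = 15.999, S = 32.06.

Molecular formula: C7H7FN3O4S-.
M = 7×12.011 + 1×18.998 + 7×1.008 + 3×14.007 + 4×15.999 + 1×32.06 = 248.21 g/mol.

248.21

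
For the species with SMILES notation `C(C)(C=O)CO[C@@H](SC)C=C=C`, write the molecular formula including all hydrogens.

Heavy atoms from the SMILES: 9 C, 2 O, 1 S.
Implicit hydrogens by atom environment:
  4 × C: 1 H each → 4
  2 × C: 3 H each → 6
  2 × C: 2 H each → 4
  2 × O: no H
  1 × C: no H
  1 × S: no H
  Total hydrogens = 14.
Molecular formula: C9H14O2S

C9H14O2S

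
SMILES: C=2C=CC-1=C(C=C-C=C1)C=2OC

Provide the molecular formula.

Heavy atoms from the SMILES: 11 C, 1 O.
Implicit hydrogens by atom environment:
  7 × C (aromatic): 1 H each → 7
  3 × C (aromatic): no H
  1 × C: 3 H
  1 × O: no H
  Total hydrogens = 10.
Molecular formula: C11H10O

C11H10O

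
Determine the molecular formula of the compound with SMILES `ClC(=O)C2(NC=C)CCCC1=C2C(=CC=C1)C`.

Heavy atoms from the SMILES: 14 C, 1 Cl, 1 N, 1 O.
Implicit hydrogens by atom environment:
  4 × C: 2 H each → 8
  3 × C (aromatic): 1 H each → 3
  3 × C (aromatic): no H
  2 × C: no H
  1 × C: 3 H
  1 × C: 1 H
  1 × Cl: no H
  1 × N: 1 H
  1 × O: no H
  Total hydrogens = 16.
Molecular formula: C14H16ClNO

C14H16ClNO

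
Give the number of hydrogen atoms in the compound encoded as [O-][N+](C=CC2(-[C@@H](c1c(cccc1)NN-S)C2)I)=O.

12

Hydrogens are implicit in SMILES; fill each atom to its normal valence:
  4 × C (aromatic): 1 H each → 4
  3 × C: 1 H each → 3
  2 × C (aromatic): no H
  2 × N: 1 H each → 2
  1 × C: 2 H
  1 × C: no H
  1 × I: no H
  1 × N (charge +1): no H
  1 × O: no H
  1 × O (charge -1): no H
  1 × S: 1 H
  Total hydrogens = 12.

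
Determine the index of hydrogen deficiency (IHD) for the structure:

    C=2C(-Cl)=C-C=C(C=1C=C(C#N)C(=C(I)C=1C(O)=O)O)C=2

Molecular formula from the SMILES: C14H7ClINO3.
DoU = (2C + 2 + N − H − X)/2 = (2·14 + 2 + 1 − 7 − 2)/2 = 22/2 = 11.
(Structurally: 2 ring(s) + 9 π bond(s) = 11.)

11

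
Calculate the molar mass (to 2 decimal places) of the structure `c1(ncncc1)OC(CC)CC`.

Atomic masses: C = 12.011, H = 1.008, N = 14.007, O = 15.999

Molecular formula: C9H14N2O.
M = 9×12.011 + 14×1.008 + 2×14.007 + 1×15.999 = 166.22 g/mol.

166.22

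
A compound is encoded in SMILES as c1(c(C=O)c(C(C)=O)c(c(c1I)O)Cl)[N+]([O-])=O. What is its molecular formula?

C9H5ClINO5

Heavy atoms from the SMILES: 9 C, 1 Cl, 1 I, 1 N, 5 O.
Implicit hydrogens by atom environment:
  6 × C (aromatic): no H
  3 × O: no H
  1 × C: 3 H
  1 × C: 1 H
  1 × C: no H
  1 × Cl: no H
  1 × I: no H
  1 × N (charge +1): no H
  1 × O: 1 H
  1 × O (charge -1): no H
  Total hydrogens = 5.
Molecular formula: C9H5ClINO5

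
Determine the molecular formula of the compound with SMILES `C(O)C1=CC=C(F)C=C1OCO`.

C8H9FO3

Heavy atoms from the SMILES: 8 C, 1 F, 3 O.
Implicit hydrogens by atom environment:
  3 × C (aromatic): 1 H each → 3
  3 × C (aromatic): no H
  2 × C: 2 H each → 4
  2 × O: 1 H each → 2
  1 × F: no H
  1 × O: no H
  Total hydrogens = 9.
Molecular formula: C8H9FO3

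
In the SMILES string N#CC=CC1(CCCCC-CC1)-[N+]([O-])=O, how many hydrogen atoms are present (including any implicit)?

Hydrogens are implicit in SMILES; fill each atom to its normal valence:
  7 × C: 2 H each → 14
  2 × C: 1 H each → 2
  2 × C: no H
  1 × N: no H
  1 × N (charge +1): no H
  1 × O: no H
  1 × O (charge -1): no H
  Total hydrogens = 16.

16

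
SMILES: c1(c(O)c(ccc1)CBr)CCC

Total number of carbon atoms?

The symbol for carbon appears 10 times in the SMILES. Lowercase c denotes aromatic carbon and counts toward C.

10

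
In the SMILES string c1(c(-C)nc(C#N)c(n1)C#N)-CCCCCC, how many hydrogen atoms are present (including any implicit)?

Hydrogens are implicit in SMILES; fill each atom to its normal valence:
  5 × C: 2 H each → 10
  4 × C (aromatic): no H
  2 × C: 3 H each → 6
  2 × C: no H
  2 × N (aromatic): no H
  2 × N: no H
  Total hydrogens = 16.

16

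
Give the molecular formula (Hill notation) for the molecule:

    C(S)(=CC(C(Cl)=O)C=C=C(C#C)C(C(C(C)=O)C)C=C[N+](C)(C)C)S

Heavy atoms from the SMILES: 19 C, 1 Cl, 1 N, 2 O, 2 S.
Implicit hydrogens by atom environment:
  8 × C: 1 H each → 8
  6 × C: no H
  5 × C: 3 H each → 15
  2 × O: no H
  2 × S: 1 H each → 2
  1 × Cl: no H
  1 × N (charge +1): no H
  Total hydrogens = 25.
Net charge +1.
Molecular formula: C19H25ClNO2S2+

C19H25ClNO2S2+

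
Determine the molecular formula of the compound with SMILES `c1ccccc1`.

Heavy atoms from the SMILES: 6 C.
Implicit hydrogens by atom environment:
  6 × C (aromatic): 1 H each → 6
  Total hydrogens = 6.
Molecular formula: C6H6

C6H6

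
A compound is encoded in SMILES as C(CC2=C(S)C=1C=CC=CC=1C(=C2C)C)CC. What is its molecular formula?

Heavy atoms from the SMILES: 16 C, 1 S.
Implicit hydrogens by atom environment:
  6 × C (aromatic): no H
  4 × C (aromatic): 1 H each → 4
  3 × C: 3 H each → 9
  3 × C: 2 H each → 6
  1 × S: 1 H
  Total hydrogens = 20.
Molecular formula: C16H20S

C16H20S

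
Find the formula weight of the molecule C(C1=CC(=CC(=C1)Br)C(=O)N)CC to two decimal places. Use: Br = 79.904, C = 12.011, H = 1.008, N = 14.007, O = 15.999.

242.12

Molecular formula: C10H12BrNO.
M = 1×79.904 + 10×12.011 + 12×1.008 + 1×14.007 + 1×15.999 = 242.12 g/mol.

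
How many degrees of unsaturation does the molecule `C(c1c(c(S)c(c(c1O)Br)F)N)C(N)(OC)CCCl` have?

4

Molecular formula from the SMILES: C11H15BrClFN2O2S.
DoU = (2C + 2 + N − H − X)/2 = (2·11 + 2 + 2 − 15 − 3)/2 = 8/2 = 4.
(Structurally: 1 ring(s) + 3 π bond(s) = 4.)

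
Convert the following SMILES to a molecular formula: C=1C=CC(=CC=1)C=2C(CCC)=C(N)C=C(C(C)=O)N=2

Heavy atoms from the SMILES: 16 C, 2 N, 1 O.
Implicit hydrogens by atom environment:
  6 × C (aromatic): 1 H each → 6
  5 × C (aromatic): no H
  2 × C: 3 H each → 6
  2 × C: 2 H each → 4
  1 × C: no H
  1 × N: 2 H
  1 × N (aromatic): no H
  1 × O: no H
  Total hydrogens = 18.
Molecular formula: C16H18N2O

C16H18N2O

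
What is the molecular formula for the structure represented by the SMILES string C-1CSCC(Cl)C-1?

C5H9ClS

Heavy atoms from the SMILES: 5 C, 1 Cl, 1 S.
Implicit hydrogens by atom environment:
  4 × C: 2 H each → 8
  1 × C: 1 H
  1 × Cl: no H
  1 × S: no H
  Total hydrogens = 9.
Molecular formula: C5H9ClS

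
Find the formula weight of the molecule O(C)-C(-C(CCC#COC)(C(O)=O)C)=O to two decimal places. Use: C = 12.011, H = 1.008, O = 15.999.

214.22

Molecular formula: C10H14O5.
M = 10×12.011 + 14×1.008 + 5×15.999 = 214.22 g/mol.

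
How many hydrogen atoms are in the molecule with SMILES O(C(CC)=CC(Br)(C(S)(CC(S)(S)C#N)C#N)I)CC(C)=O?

Hydrogens are implicit in SMILES; fill each atom to its normal valence:
  7 × C: no H
  3 × C: 2 H each → 6
  3 × S: 1 H each → 3
  2 × C: 3 H each → 6
  2 × N: no H
  2 × O: no H
  1 × Br: no H
  1 × C: 1 H
  1 × I: no H
  Total hydrogens = 16.

16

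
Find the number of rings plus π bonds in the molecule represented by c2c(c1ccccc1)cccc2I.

8

Molecular formula from the SMILES: C12H9I.
DoU = (2C + 2 + N − H − X)/2 = (2·12 + 2 + 0 − 9 − 1)/2 = 16/2 = 8.
(Structurally: 2 ring(s) + 6 π bond(s) = 8.)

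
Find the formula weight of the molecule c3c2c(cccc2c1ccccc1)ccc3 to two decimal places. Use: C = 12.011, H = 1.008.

Molecular formula: C16H12.
M = 16×12.011 + 12×1.008 = 204.27 g/mol.

204.27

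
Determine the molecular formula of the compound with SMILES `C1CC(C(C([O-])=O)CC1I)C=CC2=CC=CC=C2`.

Heavy atoms from the SMILES: 15 C, 1 I, 2 O.
Implicit hydrogens by atom environment:
  5 × C: 1 H each → 5
  5 × C (aromatic): 1 H each → 5
  3 × C: 2 H each → 6
  1 × C: no H
  1 × C (aromatic): no H
  1 × I: no H
  1 × O: no H
  1 × O (charge -1): no H
  Total hydrogens = 16.
Net charge -1.
Molecular formula: C15H16IO2-

C15H16IO2-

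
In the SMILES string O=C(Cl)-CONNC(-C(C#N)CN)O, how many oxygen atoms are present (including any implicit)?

The symbol for oxygen appears 3 times in the SMILES.

3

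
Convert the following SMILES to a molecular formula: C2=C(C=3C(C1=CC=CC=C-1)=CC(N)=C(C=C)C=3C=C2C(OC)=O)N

Heavy atoms from the SMILES: 20 C, 2 N, 2 O.
Implicit hydrogens by atom environment:
  8 × C (aromatic): 1 H each → 8
  8 × C (aromatic): no H
  2 × N: 2 H each → 4
  2 × O: no H
  1 × C: 3 H
  1 × C: 2 H
  1 × C: 1 H
  1 × C: no H
  Total hydrogens = 18.
Molecular formula: C20H18N2O2

C20H18N2O2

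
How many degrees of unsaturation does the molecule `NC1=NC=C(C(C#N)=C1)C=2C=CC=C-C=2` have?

Molecular formula from the SMILES: C12H9N3.
DoU = (2C + 2 + N − H − X)/2 = (2·12 + 2 + 3 − 9 − 0)/2 = 20/2 = 10.
(Structurally: 2 ring(s) + 8 π bond(s) = 10.)

10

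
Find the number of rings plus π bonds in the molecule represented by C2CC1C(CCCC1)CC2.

2

Molecular formula from the SMILES: C10H18.
DoU = (2C + 2 + N − H − X)/2 = (2·10 + 2 + 0 − 18 − 0)/2 = 4/2 = 2.
(Structurally: 2 ring(s) + 0 π bond(s) = 2.)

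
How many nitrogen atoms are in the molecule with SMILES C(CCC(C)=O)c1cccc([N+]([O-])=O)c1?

The symbol for nitrogen appears 1 time in the SMILES.

1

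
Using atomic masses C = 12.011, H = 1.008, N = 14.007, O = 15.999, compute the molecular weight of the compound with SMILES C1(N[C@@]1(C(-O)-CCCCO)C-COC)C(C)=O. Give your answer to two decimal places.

245.32

Molecular formula: C12H23NO4.
M = 12×12.011 + 23×1.008 + 1×14.007 + 4×15.999 = 245.32 g/mol.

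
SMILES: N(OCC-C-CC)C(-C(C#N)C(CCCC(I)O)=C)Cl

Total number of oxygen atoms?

The symbol for oxygen appears 2 times in the SMILES.

2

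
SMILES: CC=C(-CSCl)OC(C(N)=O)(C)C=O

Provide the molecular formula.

Heavy atoms from the SMILES: 8 C, 1 Cl, 1 N, 3 O, 1 S.
Implicit hydrogens by atom environment:
  3 × C: no H
  3 × O: no H
  2 × C: 3 H each → 6
  2 × C: 1 H each → 2
  1 × C: 2 H
  1 × Cl: no H
  1 × N: 2 H
  1 × S: no H
  Total hydrogens = 12.
Molecular formula: C8H12ClNO3S

C8H12ClNO3S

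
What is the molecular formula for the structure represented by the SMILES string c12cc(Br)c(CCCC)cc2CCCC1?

C14H19Br

Heavy atoms from the SMILES: 1 Br, 14 C.
Implicit hydrogens by atom environment:
  7 × C: 2 H each → 14
  4 × C (aromatic): no H
  2 × C (aromatic): 1 H each → 2
  1 × Br: no H
  1 × C: 3 H
  Total hydrogens = 19.
Molecular formula: C14H19Br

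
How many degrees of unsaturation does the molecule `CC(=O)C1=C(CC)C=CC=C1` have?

5

Molecular formula from the SMILES: C10H12O.
DoU = (2C + 2 + N − H − X)/2 = (2·10 + 2 + 0 − 12 − 0)/2 = 10/2 = 5.
(Structurally: 1 ring(s) + 4 π bond(s) = 5.)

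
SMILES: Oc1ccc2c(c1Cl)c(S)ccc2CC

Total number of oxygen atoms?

The symbol for oxygen appears 1 time in the SMILES.

1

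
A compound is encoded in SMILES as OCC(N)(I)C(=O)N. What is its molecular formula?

C3H7IN2O2

Heavy atoms from the SMILES: 3 C, 1 I, 2 N, 2 O.
Implicit hydrogens by atom environment:
  2 × C: no H
  2 × N: 2 H each → 4
  1 × C: 2 H
  1 × I: no H
  1 × O: 1 H
  1 × O: no H
  Total hydrogens = 7.
Molecular formula: C3H7IN2O2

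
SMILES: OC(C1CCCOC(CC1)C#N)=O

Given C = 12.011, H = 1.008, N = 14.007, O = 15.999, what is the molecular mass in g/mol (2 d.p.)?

Molecular formula: C9H13NO3.
M = 9×12.011 + 13×1.008 + 1×14.007 + 3×15.999 = 183.21 g/mol.

183.21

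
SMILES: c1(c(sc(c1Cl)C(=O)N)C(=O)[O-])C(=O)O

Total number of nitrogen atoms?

The symbol for nitrogen appears 1 time in the SMILES.

1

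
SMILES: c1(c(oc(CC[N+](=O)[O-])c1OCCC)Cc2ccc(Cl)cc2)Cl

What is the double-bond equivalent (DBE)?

Molecular formula from the SMILES: C16H17Cl2NO4.
DoU = (2C + 2 + N − H − X)/2 = (2·16 + 2 + 1 − 17 − 2)/2 = 16/2 = 8.
(Structurally: 2 ring(s) + 6 π bond(s) = 8.)

8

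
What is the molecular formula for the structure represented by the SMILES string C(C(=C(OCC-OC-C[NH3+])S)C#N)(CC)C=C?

Heavy atoms from the SMILES: 12 C, 2 N, 2 O, 1 S.
Implicit hydrogens by atom environment:
  6 × C: 2 H each → 12
  3 × C: no H
  2 × C: 1 H each → 2
  2 × O: no H
  1 × C: 3 H
  1 × N (charge +1): 3 H
  1 × N: no H
  1 × S: 1 H
  Total hydrogens = 21.
Net charge +1.
Molecular formula: C12H21N2O2S+

C12H21N2O2S+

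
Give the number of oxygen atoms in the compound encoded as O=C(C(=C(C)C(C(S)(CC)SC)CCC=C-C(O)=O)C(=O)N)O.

5

The symbol for oxygen appears 5 times in the SMILES.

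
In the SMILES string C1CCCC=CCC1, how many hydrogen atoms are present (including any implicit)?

Hydrogens are implicit in SMILES; fill each atom to its normal valence:
  6 × C: 2 H each → 12
  2 × C: 1 H each → 2
  Total hydrogens = 14.

14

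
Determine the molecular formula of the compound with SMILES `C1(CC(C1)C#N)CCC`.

C8H13N

Heavy atoms from the SMILES: 8 C, 1 N.
Implicit hydrogens by atom environment:
  4 × C: 2 H each → 8
  2 × C: 1 H each → 2
  1 × C: 3 H
  1 × C: no H
  1 × N: no H
  Total hydrogens = 13.
Molecular formula: C8H13N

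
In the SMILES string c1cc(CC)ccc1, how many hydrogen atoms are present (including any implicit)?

Hydrogens are implicit in SMILES; fill each atom to its normal valence:
  5 × C (aromatic): 1 H each → 5
  1 × C: 3 H
  1 × C: 2 H
  1 × C (aromatic): no H
  Total hydrogens = 10.

10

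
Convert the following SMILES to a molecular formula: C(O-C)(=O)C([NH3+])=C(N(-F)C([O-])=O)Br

C5H6BrFN2O4

Heavy atoms from the SMILES: 1 Br, 5 C, 1 F, 2 N, 4 O.
Implicit hydrogens by atom environment:
  4 × C: no H
  3 × O: no H
  1 × Br: no H
  1 × C: 3 H
  1 × F: no H
  1 × N (charge +1): 3 H
  1 × N: no H
  1 × O (charge -1): no H
  Total hydrogens = 6.
Molecular formula: C5H6BrFN2O4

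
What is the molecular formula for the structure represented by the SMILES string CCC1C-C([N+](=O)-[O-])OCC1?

C7H13NO3

Heavy atoms from the SMILES: 7 C, 1 N, 3 O.
Implicit hydrogens by atom environment:
  4 × C: 2 H each → 8
  2 × C: 1 H each → 2
  2 × O: no H
  1 × C: 3 H
  1 × N (charge +1): no H
  1 × O (charge -1): no H
  Total hydrogens = 13.
Molecular formula: C7H13NO3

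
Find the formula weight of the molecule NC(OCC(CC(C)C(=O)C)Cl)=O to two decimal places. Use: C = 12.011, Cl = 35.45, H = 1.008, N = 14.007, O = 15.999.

Molecular formula: C8H14ClNO3.
M = 8×12.011 + 1×35.45 + 14×1.008 + 1×14.007 + 3×15.999 = 207.65 g/mol.

207.65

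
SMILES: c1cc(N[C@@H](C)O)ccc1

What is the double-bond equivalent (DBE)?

4

Molecular formula from the SMILES: C8H11NO.
DoU = (2C + 2 + N − H − X)/2 = (2·8 + 2 + 1 − 11 − 0)/2 = 8/2 = 4.
(Structurally: 1 ring(s) + 3 π bond(s) = 4.)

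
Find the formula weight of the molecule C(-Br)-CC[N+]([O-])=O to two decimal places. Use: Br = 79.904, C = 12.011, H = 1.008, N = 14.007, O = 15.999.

Molecular formula: C3H6BrNO2.
M = 1×79.904 + 3×12.011 + 6×1.008 + 1×14.007 + 2×15.999 = 167.99 g/mol.

167.99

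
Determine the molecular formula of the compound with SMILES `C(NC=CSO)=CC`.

Heavy atoms from the SMILES: 5 C, 1 N, 1 O, 1 S.
Implicit hydrogens by atom environment:
  4 × C: 1 H each → 4
  1 × C: 3 H
  1 × N: 1 H
  1 × O: 1 H
  1 × S: no H
  Total hydrogens = 9.
Molecular formula: C5H9NOS

C5H9NOS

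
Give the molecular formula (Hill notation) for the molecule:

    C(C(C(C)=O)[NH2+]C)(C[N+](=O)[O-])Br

Heavy atoms from the SMILES: 1 Br, 6 C, 2 N, 3 O.
Implicit hydrogens by atom environment:
  2 × C: 3 H each → 6
  2 × C: 1 H each → 2
  2 × O: no H
  1 × Br: no H
  1 × C: 2 H
  1 × C: no H
  1 × N (charge +1): 2 H
  1 × N (charge +1): no H
  1 × O (charge -1): no H
  Total hydrogens = 12.
Net charge +1.
Molecular formula: C6H12BrN2O3+

C6H12BrN2O3+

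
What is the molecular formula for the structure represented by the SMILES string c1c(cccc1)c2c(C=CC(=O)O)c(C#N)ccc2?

Heavy atoms from the SMILES: 16 C, 1 N, 2 O.
Implicit hydrogens by atom environment:
  8 × C (aromatic): 1 H each → 8
  4 × C (aromatic): no H
  2 × C: 1 H each → 2
  2 × C: no H
  1 × N: no H
  1 × O: 1 H
  1 × O: no H
  Total hydrogens = 11.
Molecular formula: C16H11NO2

C16H11NO2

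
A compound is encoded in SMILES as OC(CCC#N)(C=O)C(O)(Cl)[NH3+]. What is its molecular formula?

C6H10ClN2O3+

Heavy atoms from the SMILES: 6 C, 1 Cl, 2 N, 3 O.
Implicit hydrogens by atom environment:
  3 × C: no H
  2 × C: 2 H each → 4
  2 × O: 1 H each → 2
  1 × C: 1 H
  1 × Cl: no H
  1 × N (charge +1): 3 H
  1 × N: no H
  1 × O: no H
  Total hydrogens = 10.
Net charge +1.
Molecular formula: C6H10ClN2O3+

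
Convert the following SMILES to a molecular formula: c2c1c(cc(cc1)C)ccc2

Heavy atoms from the SMILES: 11 C.
Implicit hydrogens by atom environment:
  7 × C (aromatic): 1 H each → 7
  3 × C (aromatic): no H
  1 × C: 3 H
  Total hydrogens = 10.
Molecular formula: C11H10

C11H10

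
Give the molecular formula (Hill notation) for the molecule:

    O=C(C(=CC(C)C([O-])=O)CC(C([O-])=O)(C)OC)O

[C11H14O7]2-

Heavy atoms from the SMILES: 11 C, 7 O.
Implicit hydrogens by atom environment:
  5 × C: no H
  4 × O: no H
  3 × C: 3 H each → 9
  2 × C: 1 H each → 2
  2 × O (charge -1): no H
  1 × C: 2 H
  1 × O: 1 H
  Total hydrogens = 14.
Net charge -2.
Molecular formula: [C11H14O7]2-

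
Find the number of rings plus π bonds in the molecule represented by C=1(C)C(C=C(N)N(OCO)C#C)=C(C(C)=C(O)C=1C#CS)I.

9

Molecular formula from the SMILES: C15H15IN2O3S.
DoU = (2C + 2 + N − H − X)/2 = (2·15 + 2 + 2 − 15 − 1)/2 = 18/2 = 9.
(Structurally: 1 ring(s) + 8 π bond(s) = 9.)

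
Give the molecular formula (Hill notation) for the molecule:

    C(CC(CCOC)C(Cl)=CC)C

C10H19ClO

Heavy atoms from the SMILES: 10 C, 1 Cl, 1 O.
Implicit hydrogens by atom environment:
  4 × C: 2 H each → 8
  3 × C: 3 H each → 9
  2 × C: 1 H each → 2
  1 × C: no H
  1 × Cl: no H
  1 × O: no H
  Total hydrogens = 19.
Molecular formula: C10H19ClO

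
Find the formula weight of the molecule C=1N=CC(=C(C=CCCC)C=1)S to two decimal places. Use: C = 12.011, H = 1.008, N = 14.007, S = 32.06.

Molecular formula: C10H13NS.
M = 10×12.011 + 13×1.008 + 1×14.007 + 1×32.06 = 179.28 g/mol.

179.28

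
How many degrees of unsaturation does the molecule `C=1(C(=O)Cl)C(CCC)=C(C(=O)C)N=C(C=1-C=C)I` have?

7

Molecular formula from the SMILES: C13H13ClINO2.
DoU = (2C + 2 + N − H − X)/2 = (2·13 + 2 + 1 − 13 − 2)/2 = 14/2 = 7.
(Structurally: 1 ring(s) + 6 π bond(s) = 7.)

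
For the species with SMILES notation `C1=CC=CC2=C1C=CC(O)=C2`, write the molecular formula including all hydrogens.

C10H8O

Heavy atoms from the SMILES: 10 C, 1 O.
Implicit hydrogens by atom environment:
  7 × C (aromatic): 1 H each → 7
  3 × C (aromatic): no H
  1 × O: 1 H
  Total hydrogens = 8.
Molecular formula: C10H8O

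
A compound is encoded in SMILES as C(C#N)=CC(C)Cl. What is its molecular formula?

C5H6ClN

Heavy atoms from the SMILES: 5 C, 1 Cl, 1 N.
Implicit hydrogens by atom environment:
  3 × C: 1 H each → 3
  1 × C: 3 H
  1 × C: no H
  1 × Cl: no H
  1 × N: no H
  Total hydrogens = 6.
Molecular formula: C5H6ClN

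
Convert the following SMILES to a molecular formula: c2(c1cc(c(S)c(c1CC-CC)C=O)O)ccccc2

C17H18O2S

Heavy atoms from the SMILES: 17 C, 2 O, 1 S.
Implicit hydrogens by atom environment:
  6 × C (aromatic): 1 H each → 6
  6 × C (aromatic): no H
  3 × C: 2 H each → 6
  1 × C: 3 H
  1 × C: 1 H
  1 × O: 1 H
  1 × O: no H
  1 × S: 1 H
  Total hydrogens = 18.
Molecular formula: C17H18O2S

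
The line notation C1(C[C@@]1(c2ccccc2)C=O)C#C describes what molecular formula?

Heavy atoms from the SMILES: 12 C, 1 O.
Implicit hydrogens by atom environment:
  5 × C (aromatic): 1 H each → 5
  3 × C: 1 H each → 3
  2 × C: no H
  1 × C: 2 H
  1 × C (aromatic): no H
  1 × O: no H
  Total hydrogens = 10.
Molecular formula: C12H10O

C12H10O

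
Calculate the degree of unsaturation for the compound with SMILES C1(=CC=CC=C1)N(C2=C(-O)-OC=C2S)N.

7

Molecular formula from the SMILES: C10H10N2O2S.
DoU = (2C + 2 + N − H − X)/2 = (2·10 + 2 + 2 − 10 − 0)/2 = 14/2 = 7.
(Structurally: 2 ring(s) + 5 π bond(s) = 7.)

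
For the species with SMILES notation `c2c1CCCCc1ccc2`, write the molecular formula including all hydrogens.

C10H12

Heavy atoms from the SMILES: 10 C.
Implicit hydrogens by atom environment:
  4 × C: 2 H each → 8
  4 × C (aromatic): 1 H each → 4
  2 × C (aromatic): no H
  Total hydrogens = 12.
Molecular formula: C10H12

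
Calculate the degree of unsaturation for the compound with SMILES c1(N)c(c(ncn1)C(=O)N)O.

5

Molecular formula from the SMILES: C5H6N4O2.
DoU = (2C + 2 + N − H − X)/2 = (2·5 + 2 + 4 − 6 − 0)/2 = 10/2 = 5.
(Structurally: 1 ring(s) + 4 π bond(s) = 5.)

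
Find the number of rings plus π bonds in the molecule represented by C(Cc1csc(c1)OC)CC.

Molecular formula from the SMILES: C9H14OS.
DoU = (2C + 2 + N − H − X)/2 = (2·9 + 2 + 0 − 14 − 0)/2 = 6/2 = 3.
(Structurally: 1 ring(s) + 2 π bond(s) = 3.)

3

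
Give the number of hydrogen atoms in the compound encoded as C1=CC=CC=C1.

6

Hydrogens are implicit in SMILES; fill each atom to its normal valence:
  6 × C (aromatic): 1 H each → 6
  Total hydrogens = 6.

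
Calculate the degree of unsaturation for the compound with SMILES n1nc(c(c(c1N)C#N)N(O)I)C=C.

7

Molecular formula from the SMILES: C7H6IN5O.
DoU = (2C + 2 + N − H − X)/2 = (2·7 + 2 + 5 − 6 − 1)/2 = 14/2 = 7.
(Structurally: 1 ring(s) + 6 π bond(s) = 7.)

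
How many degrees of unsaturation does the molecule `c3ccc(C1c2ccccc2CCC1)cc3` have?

9

Molecular formula from the SMILES: C16H16.
DoU = (2C + 2 + N − H − X)/2 = (2·16 + 2 + 0 − 16 − 0)/2 = 18/2 = 9.
(Structurally: 3 ring(s) + 6 π bond(s) = 9.)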